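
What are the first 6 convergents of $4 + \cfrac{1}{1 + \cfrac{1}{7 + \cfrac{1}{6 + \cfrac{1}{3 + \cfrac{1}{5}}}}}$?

4/1, 5/1, 39/8, 239/49, 756/155, 4019/824

Using the convergent recurrence p_i = a_i*p_{i-1} + p_{i-2}, q_i = a_i*q_{i-1} + q_{i-2} with p_{-2}=0, p_{-1}=1, q_{-2}=1, q_{-1}=0:
  i=0: a_0=4, p_0 = 4*1 + 0 = 4, q_0 = 4*0 + 1 = 1.
  i=1: a_1=1, p_1 = 1*4 + 1 = 5, q_1 = 1*1 + 0 = 1.
  i=2: a_2=7, p_2 = 7*5 + 4 = 39, q_2 = 7*1 + 1 = 8.
  i=3: a_3=6, p_3 = 6*39 + 5 = 239, q_3 = 6*8 + 1 = 49.
  i=4: a_4=3, p_4 = 3*239 + 39 = 756, q_4 = 3*49 + 8 = 155.
  i=5: a_5=5, p_5 = 5*756 + 239 = 4019, q_5 = 5*155 + 49 = 824.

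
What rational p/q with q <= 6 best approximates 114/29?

Expand x = 114/29 as a continued fraction with the Euclidean algorithm:
  114 = 3*29 + 27, so a_0 = 3.
  29 = 1*27 + 2, so a_1 = 1.
  27 = 13*2 + 1, so a_2 = 13.
  2 = 2*1 + 0, so a_3 = 2.
so x = [3; 1, 13, 2].
Convergents (p_i = a_i*p_{i-1} + p_{i-2}, q_i = a_i*q_{i-1} + q_{i-2} with p_{-2}=0, p_{-1}=1, q_{-2}=1, q_{-1}=0), until the denominator exceeds 6:
  i=0: a_0=3, p_0 = 3*1 + 0 = 3, q_0 = 3*0 + 1 = 1.
  i=1: a_1=1, p_1 = 1*3 + 1 = 4, q_1 = 1*1 + 0 = 1.
  i=2: a_2=13, p_2 = 13*4 + 3 = 55, q_2 = 13*1 + 1 = 14.
q_2 = 14 > 6, so the last convergent with denominator <= 6 is p_1/q_1 = 4/1.
The closest fraction with denominator <= 6 is either p_1/q_1 or the intermediate fraction (k*p_1 + p_0)/(k*q_1 + q_0) with the largest k >= 1 whose denominator stays <= 6; these approach x as k grows, and every other convergent or intermediate fraction in range is farther away.
Largest k: floor((6 - q_0)/q_1) = floor((6 - 1)/1) = 5.
That gives (5*4 + 3)/(5*1 + 1) = 23/6.
Compare the errors: |x - 4/1| = |114*1 - 4*29|/(29*1) = 2/29, and |x - 23/6| = |114*6 - 23*29|/(29*6) = 17/174.
Cross-multiplying, 2*174 = 348 < 493 = 17*29, so 2/29 is smaller: the convergent 4/1 is closer to x than 23/6.

4/1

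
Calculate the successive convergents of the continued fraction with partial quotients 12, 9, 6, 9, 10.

Using the convergent recurrence p_i = a_i*p_{i-1} + p_{i-2}, q_i = a_i*q_{i-1} + q_{i-2} with p_{-2}=0, p_{-1}=1, q_{-2}=1, q_{-1}=0:
  i=0: a_0=12, p_0 = 12*1 + 0 = 12, q_0 = 12*0 + 1 = 1.
  i=1: a_1=9, p_1 = 9*12 + 1 = 109, q_1 = 9*1 + 0 = 9.
  i=2: a_2=6, p_2 = 6*109 + 12 = 666, q_2 = 6*9 + 1 = 55.
  i=3: a_3=9, p_3 = 9*666 + 109 = 6103, q_3 = 9*55 + 9 = 504.
  i=4: a_4=10, p_4 = 10*6103 + 666 = 61696, q_4 = 10*504 + 55 = 5095.

12/1, 109/9, 666/55, 6103/504, 61696/5095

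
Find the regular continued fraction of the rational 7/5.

Run the Euclidean algorithm on 7 and 5; the successive quotients are the partial quotients a_0, a_1, ... (each step inverts the fractional part left over by the previous one):
  7 = 1*5 + 2, so a_0 = 1.
  5 = 2*2 + 1, so a_1 = 2.
  2 = 2*1 + 0, so a_2 = 2.
The remainder reaches 0 after 3 divisions, so the expansion has 3 partial quotients, read off in order.

[1; 2, 2]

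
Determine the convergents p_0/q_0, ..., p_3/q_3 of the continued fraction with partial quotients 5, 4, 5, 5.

5/1, 21/4, 110/21, 571/109

Using the convergent recurrence p_i = a_i*p_{i-1} + p_{i-2}, q_i = a_i*q_{i-1} + q_{i-2} with p_{-2}=0, p_{-1}=1, q_{-2}=1, q_{-1}=0:
  i=0: a_0=5, p_0 = 5*1 + 0 = 5, q_0 = 5*0 + 1 = 1.
  i=1: a_1=4, p_1 = 4*5 + 1 = 21, q_1 = 4*1 + 0 = 4.
  i=2: a_2=5, p_2 = 5*21 + 5 = 110, q_2 = 5*4 + 1 = 21.
  i=3: a_3=5, p_3 = 5*110 + 21 = 571, q_3 = 5*21 + 4 = 109.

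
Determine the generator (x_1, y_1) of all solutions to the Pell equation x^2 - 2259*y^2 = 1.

(x, y) = (3674890, 77319)

First expand sqrt(2259) as a continued fraction. With x_i = (sqrt(2259) + m_i)/d_i and (m_0, d_0) = (0, 1): a_0 = floor(sqrt(2259)) = 47, since 47^2 = 2209 <= 2259 < 2304 = 48^2.
Iterate m_{i+1} = d_i*a_i - m_i, d_{i+1} = (2259 - m_{i+1}^2)/d_i, a_{i+1} = floor((a_0 + m_{i+1})/d_{i+1}):
  m_1 = 1*47 - 0 = 47, d_1 = (2259 - 47^2)/1 = 50/1 = 50, a_1 = floor((47 + 47)/50) = 1.
  m_2 = 50*1 - 47 = 3, d_2 = (2259 - 3^2)/50 = 2250/50 = 45, a_2 = floor((47 + 3)/45) = 1.
  m_3 = 45*1 - 3 = 42, d_3 = (2259 - 42^2)/45 = 495/45 = 11, a_3 = floor((47 + 42)/11) = 8.
  m_4 = 11*8 - 42 = 46, d_4 = (2259 - 46^2)/11 = 143/11 = 13, a_4 = floor((47 + 46)/13) = 7.
  m_5 = 13*7 - 46 = 45, d_5 = (2259 - 45^2)/13 = 234/13 = 18, a_5 = floor((47 + 45)/18) = 5.
  m_6 = 18*5 - 45 = 45, d_6 = (2259 - 45^2)/18 = 234/18 = 13, a_6 = floor((47 + 45)/13) = 7.
  m_7 = 13*7 - 45 = 46, d_7 = (2259 - 46^2)/13 = 143/13 = 11, a_7 = floor((47 + 46)/11) = 8.
  m_8 = 11*8 - 46 = 42, d_8 = (2259 - 42^2)/11 = 495/11 = 45, a_8 = floor((47 + 42)/45) = 1.
  m_9 = 45*1 - 42 = 3, d_9 = (2259 - 3^2)/45 = 2250/45 = 50, a_9 = floor((47 + 3)/50) = 1.
  m_10 = 50*1 - 3 = 47, d_10 = (2259 - 47^2)/50 = 50/50 = 1, a_10 = floor((47 + 47)/1) = 94.
  m_11 = 1*94 - 47 = 47, d_11 = (2259 - 47^2)/1 = 50/1 = 50: (m_11, d_11) = (m_1, d_1) = (47, 50), so from here the quotients repeat a_1, ..., a_10; the period length is 10.
So sqrt(2259) = [47; (1, 1, 8, 7, 5, 7, 8, 1, 1, 94)] with period length k = 10.
k is even, so the fundamental solution of x^2 - 2259y^2 = 1 is (p_{k-1}, q_{k-1}) = (p_9, q_9); compute convergents through index 9.
Convergents (p_i = a_i*p_{i-1} + p_{i-2}, q_i = a_i*q_{i-1} + q_{i-2} with p_{-2}=0, p_{-1}=1, q_{-2}=1, q_{-1}=0):
  i=0: a_0=47, p_0 = 47*1 + 0 = 47, q_0 = 47*0 + 1 = 1.
  i=1: a_1=1, p_1 = 1*47 + 1 = 48, q_1 = 1*1 + 0 = 1.
  i=2: a_2=1, p_2 = 1*48 + 47 = 95, q_2 = 1*1 + 1 = 2.
  i=3: a_3=8, p_3 = 8*95 + 48 = 808, q_3 = 8*2 + 1 = 17.
  i=4: a_4=7, p_4 = 7*808 + 95 = 5751, q_4 = 7*17 + 2 = 121.
  i=5: a_5=5, p_5 = 5*5751 + 808 = 29563, q_5 = 5*121 + 17 = 622.
  i=6: a_6=7, p_6 = 7*29563 + 5751 = 212692, q_6 = 7*622 + 121 = 4475.
  i=7: a_7=8, p_7 = 8*212692 + 29563 = 1731099, q_7 = 8*4475 + 622 = 36422.
  i=8: a_8=1, p_8 = 1*1731099 + 212692 = 1943791, q_8 = 1*36422 + 4475 = 40897.
  i=9: a_9=1, p_9 = 1*1943791 + 1731099 = 3674890, q_9 = 1*40897 + 36422 = 77319.
Check: 3674890^2 - 2259*77319^2 = 13504816512100 - 13504816512099 = 1, so (x, y) = (3674890, 77319) solves the equation, and by the theorem it is the least positive solution.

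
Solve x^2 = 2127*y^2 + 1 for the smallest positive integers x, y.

First expand sqrt(2127) as a continued fraction. With x_i = (sqrt(2127) + m_i)/d_i and (m_0, d_0) = (0, 1): a_0 = floor(sqrt(2127)) = 46, since 46^2 = 2116 <= 2127 < 2209 = 47^2.
Iterate m_{i+1} = d_i*a_i - m_i, d_{i+1} = (2127 - m_{i+1}^2)/d_i, a_{i+1} = floor((a_0 + m_{i+1})/d_{i+1}):
  m_1 = 1*46 - 0 = 46, d_1 = (2127 - 46^2)/1 = 11/1 = 11, a_1 = floor((46 + 46)/11) = 8.
  m_2 = 11*8 - 46 = 42, d_2 = (2127 - 42^2)/11 = 363/11 = 33, a_2 = floor((46 + 42)/33) = 2.
  m_3 = 33*2 - 42 = 24, d_3 = (2127 - 24^2)/33 = 1551/33 = 47, a_3 = floor((46 + 24)/47) = 1.
  m_4 = 47*1 - 24 = 23, d_4 = (2127 - 23^2)/47 = 1598/47 = 34, a_4 = floor((46 + 23)/34) = 2.
  m_5 = 34*2 - 23 = 45, d_5 = (2127 - 45^2)/34 = 102/34 = 3, a_5 = floor((46 + 45)/3) = 30.
  m_6 = 3*30 - 45 = 45, d_6 = (2127 - 45^2)/3 = 102/3 = 34, a_6 = floor((46 + 45)/34) = 2.
  m_7 = 34*2 - 45 = 23, d_7 = (2127 - 23^2)/34 = 1598/34 = 47, a_7 = floor((46 + 23)/47) = 1.
  m_8 = 47*1 - 23 = 24, d_8 = (2127 - 24^2)/47 = 1551/47 = 33, a_8 = floor((46 + 24)/33) = 2.
  m_9 = 33*2 - 24 = 42, d_9 = (2127 - 42^2)/33 = 363/33 = 11, a_9 = floor((46 + 42)/11) = 8.
  m_10 = 11*8 - 42 = 46, d_10 = (2127 - 46^2)/11 = 11/11 = 1, a_10 = floor((46 + 46)/1) = 92.
  m_11 = 1*92 - 46 = 46, d_11 = (2127 - 46^2)/1 = 11/1 = 11: (m_11, d_11) = (m_1, d_1) = (46, 11), so from here the quotients repeat a_1, ..., a_10; the period length is 10.
So sqrt(2127) = [46; (8, 2, 1, 2, 30, 2, 1, 2, 8, 92)] with period length k = 10.
k is even, so the fundamental solution of x^2 - 2127y^2 = 1 is (p_{k-1}, q_{k-1}) = (p_9, q_9); compute convergents through index 9.
Convergents (p_i = a_i*p_{i-1} + p_{i-2}, q_i = a_i*q_{i-1} + q_{i-2} with p_{-2}=0, p_{-1}=1, q_{-2}=1, q_{-1}=0):
  i=0: a_0=46, p_0 = 46*1 + 0 = 46, q_0 = 46*0 + 1 = 1.
  i=1: a_1=8, p_1 = 8*46 + 1 = 369, q_1 = 8*1 + 0 = 8.
  i=2: a_2=2, p_2 = 2*369 + 46 = 784, q_2 = 2*8 + 1 = 17.
  i=3: a_3=1, p_3 = 1*784 + 369 = 1153, q_3 = 1*17 + 8 = 25.
  i=4: a_4=2, p_4 = 2*1153 + 784 = 3090, q_4 = 2*25 + 17 = 67.
  i=5: a_5=30, p_5 = 30*3090 + 1153 = 93853, q_5 = 30*67 + 25 = 2035.
  i=6: a_6=2, p_6 = 2*93853 + 3090 = 190796, q_6 = 2*2035 + 67 = 4137.
  i=7: a_7=1, p_7 = 1*190796 + 93853 = 284649, q_7 = 1*4137 + 2035 = 6172.
  i=8: a_8=2, p_8 = 2*284649 + 190796 = 760094, q_8 = 2*6172 + 4137 = 16481.
  i=9: a_9=8, p_9 = 8*760094 + 284649 = 6365401, q_9 = 8*16481 + 6172 = 138020.
Check: 6365401^2 - 2127*138020^2 = 40518329890801 - 40518329890800 = 1, so (x, y) = (6365401, 138020) solves the equation, and by the theorem it is the least positive solution.

(x, y) = (6365401, 138020)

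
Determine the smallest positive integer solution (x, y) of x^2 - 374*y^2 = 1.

(x, y) = (3365, 174)

First expand sqrt(374) as a continued fraction. With x_i = (sqrt(374) + m_i)/d_i and (m_0, d_0) = (0, 1): a_0 = floor(sqrt(374)) = 19, since 19^2 = 361 <= 374 < 400 = 20^2.
Iterate m_{i+1} = d_i*a_i - m_i, d_{i+1} = (374 - m_{i+1}^2)/d_i, a_{i+1} = floor((a_0 + m_{i+1})/d_{i+1}):
  m_1 = 1*19 - 0 = 19, d_1 = (374 - 19^2)/1 = 13/1 = 13, a_1 = floor((19 + 19)/13) = 2.
  m_2 = 13*2 - 19 = 7, d_2 = (374 - 7^2)/13 = 325/13 = 25, a_2 = floor((19 + 7)/25) = 1.
  m_3 = 25*1 - 7 = 18, d_3 = (374 - 18^2)/25 = 50/25 = 2, a_3 = floor((19 + 18)/2) = 18.
  m_4 = 2*18 - 18 = 18, d_4 = (374 - 18^2)/2 = 50/2 = 25, a_4 = floor((19 + 18)/25) = 1.
  m_5 = 25*1 - 18 = 7, d_5 = (374 - 7^2)/25 = 325/25 = 13, a_5 = floor((19 + 7)/13) = 2.
  m_6 = 13*2 - 7 = 19, d_6 = (374 - 19^2)/13 = 13/13 = 1, a_6 = floor((19 + 19)/1) = 38.
  m_7 = 1*38 - 19 = 19, d_7 = (374 - 19^2)/1 = 13/1 = 13: (m_7, d_7) = (m_1, d_1) = (19, 13), so from here the quotients repeat a_1, ..., a_6; the period length is 6.
So sqrt(374) = [19; (2, 1, 18, 1, 2, 38)] with period length k = 6.
k is even, so the fundamental solution of x^2 - 374y^2 = 1 is (p_{k-1}, q_{k-1}) = (p_5, q_5); compute convergents through index 5.
Convergents (p_i = a_i*p_{i-1} + p_{i-2}, q_i = a_i*q_{i-1} + q_{i-2} with p_{-2}=0, p_{-1}=1, q_{-2}=1, q_{-1}=0):
  i=0: a_0=19, p_0 = 19*1 + 0 = 19, q_0 = 19*0 + 1 = 1.
  i=1: a_1=2, p_1 = 2*19 + 1 = 39, q_1 = 2*1 + 0 = 2.
  i=2: a_2=1, p_2 = 1*39 + 19 = 58, q_2 = 1*2 + 1 = 3.
  i=3: a_3=18, p_3 = 18*58 + 39 = 1083, q_3 = 18*3 + 2 = 56.
  i=4: a_4=1, p_4 = 1*1083 + 58 = 1141, q_4 = 1*56 + 3 = 59.
  i=5: a_5=2, p_5 = 2*1141 + 1083 = 3365, q_5 = 2*59 + 56 = 174.
Check: 3365^2 - 374*174^2 = 11323225 - 11323224 = 1, so (x, y) = (3365, 174) solves the equation, and by the theorem it is the least positive solution.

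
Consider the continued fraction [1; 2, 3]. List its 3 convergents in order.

1/1, 3/2, 10/7

Using the convergent recurrence p_i = a_i*p_{i-1} + p_{i-2}, q_i = a_i*q_{i-1} + q_{i-2} with p_{-2}=0, p_{-1}=1, q_{-2}=1, q_{-1}=0:
  i=0: a_0=1, p_0 = 1*1 + 0 = 1, q_0 = 1*0 + 1 = 1.
  i=1: a_1=2, p_1 = 2*1 + 1 = 3, q_1 = 2*1 + 0 = 2.
  i=2: a_2=3, p_2 = 3*3 + 1 = 10, q_2 = 3*2 + 1 = 7.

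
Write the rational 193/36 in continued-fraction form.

[5; 2, 1, 3, 3]

Run the Euclidean algorithm on 193 and 36; the successive quotients are the partial quotients a_0, a_1, ... (each step inverts the fractional part left over by the previous one):
  193 = 5*36 + 13, so a_0 = 5.
  36 = 2*13 + 10, so a_1 = 2.
  13 = 1*10 + 3, so a_2 = 1.
  10 = 3*3 + 1, so a_3 = 3.
  3 = 3*1 + 0, so a_4 = 3.
The remainder reaches 0 after 5 divisions, so the expansion has 5 partial quotients, read off in order.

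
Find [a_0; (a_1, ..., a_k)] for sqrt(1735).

Write x_i = (sqrt(1735) + m_i)/d_i with (m_0, d_0) = (0, 1). a_0 = floor(sqrt(1735)) = 41, since 41^2 = 1681 <= 1735 < 1764 = 42^2.
Iterate m_{i+1} = d_i*a_i - m_i, d_{i+1} = (1735 - m_{i+1}^2)/d_i, a_{i+1} = floor((a_0 + m_{i+1})/d_{i+1}):
  m_1 = 1*41 - 0 = 41, d_1 = (1735 - 41^2)/1 = 54/1 = 54, a_1 = floor((41 + 41)/54) = 1.
  m_2 = 54*1 - 41 = 13, d_2 = (1735 - 13^2)/54 = 1566/54 = 29, a_2 = floor((41 + 13)/29) = 1.
  m_3 = 29*1 - 13 = 16, d_3 = (1735 - 16^2)/29 = 1479/29 = 51, a_3 = floor((41 + 16)/51) = 1.
  m_4 = 51*1 - 16 = 35, d_4 = (1735 - 35^2)/51 = 510/51 = 10, a_4 = floor((41 + 35)/10) = 7.
  m_5 = 10*7 - 35 = 35, d_5 = (1735 - 35^2)/10 = 510/10 = 51, a_5 = floor((41 + 35)/51) = 1.
  m_6 = 51*1 - 35 = 16, d_6 = (1735 - 16^2)/51 = 1479/51 = 29, a_6 = floor((41 + 16)/29) = 1.
  m_7 = 29*1 - 16 = 13, d_7 = (1735 - 13^2)/29 = 1566/29 = 54, a_7 = floor((41 + 13)/54) = 1.
  m_8 = 54*1 - 13 = 41, d_8 = (1735 - 41^2)/54 = 54/54 = 1, a_8 = floor((41 + 41)/1) = 82.
  m_9 = 1*82 - 41 = 41, d_9 = (1735 - 41^2)/1 = 54/1 = 54: (m_9, d_9) = (m_1, d_1) = (41, 54), so from here the quotients repeat a_1, ..., a_8; the period length is 8.
Hence the expansion of sqrt(1735) is a_0 = 41 followed by the repeating block 1, 1, 1, 7, 1, 1, 1, 82 (period 8).

[41; (1, 1, 1, 7, 1, 1, 1, 82)]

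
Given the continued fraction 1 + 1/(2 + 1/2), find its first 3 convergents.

Using the convergent recurrence p_i = a_i*p_{i-1} + p_{i-2}, q_i = a_i*q_{i-1} + q_{i-2} with p_{-2}=0, p_{-1}=1, q_{-2}=1, q_{-1}=0:
  i=0: a_0=1, p_0 = 1*1 + 0 = 1, q_0 = 1*0 + 1 = 1.
  i=1: a_1=2, p_1 = 2*1 + 1 = 3, q_1 = 2*1 + 0 = 2.
  i=2: a_2=2, p_2 = 2*3 + 1 = 7, q_2 = 2*2 + 1 = 5.

1/1, 3/2, 7/5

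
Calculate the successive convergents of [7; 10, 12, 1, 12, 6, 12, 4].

7/1, 71/10, 859/121, 930/131, 12019/1693, 73044/10289, 888547/125161, 3627232/510933

Using the convergent recurrence p_i = a_i*p_{i-1} + p_{i-2}, q_i = a_i*q_{i-1} + q_{i-2} with p_{-2}=0, p_{-1}=1, q_{-2}=1, q_{-1}=0:
  i=0: a_0=7, p_0 = 7*1 + 0 = 7, q_0 = 7*0 + 1 = 1.
  i=1: a_1=10, p_1 = 10*7 + 1 = 71, q_1 = 10*1 + 0 = 10.
  i=2: a_2=12, p_2 = 12*71 + 7 = 859, q_2 = 12*10 + 1 = 121.
  i=3: a_3=1, p_3 = 1*859 + 71 = 930, q_3 = 1*121 + 10 = 131.
  i=4: a_4=12, p_4 = 12*930 + 859 = 12019, q_4 = 12*131 + 121 = 1693.
  i=5: a_5=6, p_5 = 6*12019 + 930 = 73044, q_5 = 6*1693 + 131 = 10289.
  i=6: a_6=12, p_6 = 12*73044 + 12019 = 888547, q_6 = 12*10289 + 1693 = 125161.
  i=7: a_7=4, p_7 = 4*888547 + 73044 = 3627232, q_7 = 4*125161 + 10289 = 510933.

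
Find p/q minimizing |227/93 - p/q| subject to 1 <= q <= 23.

39/16

Expand x = 227/93 as a continued fraction with the Euclidean algorithm:
  227 = 2*93 + 41, so a_0 = 2.
  93 = 2*41 + 11, so a_1 = 2.
  41 = 3*11 + 8, so a_2 = 3.
  11 = 1*8 + 3, so a_3 = 1.
  8 = 2*3 + 2, so a_4 = 2.
  3 = 1*2 + 1, so a_5 = 1.
  2 = 2*1 + 0, so a_6 = 2.
so x = [2; 2, 3, 1, 2, 1, 2].
Convergents (p_i = a_i*p_{i-1} + p_{i-2}, q_i = a_i*q_{i-1} + q_{i-2} with p_{-2}=0, p_{-1}=1, q_{-2}=1, q_{-1}=0), until the denominator exceeds 23:
  i=0: a_0=2, p_0 = 2*1 + 0 = 2, q_0 = 2*0 + 1 = 1.
  i=1: a_1=2, p_1 = 2*2 + 1 = 5, q_1 = 2*1 + 0 = 2.
  i=2: a_2=3, p_2 = 3*5 + 2 = 17, q_2 = 3*2 + 1 = 7.
  i=3: a_3=1, p_3 = 1*17 + 5 = 22, q_3 = 1*7 + 2 = 9.
  i=4: a_4=2, p_4 = 2*22 + 17 = 61, q_4 = 2*9 + 7 = 25.
q_4 = 25 > 23, so the last convergent with denominator <= 23 is p_3/q_3 = 22/9.
The closest fraction with denominator <= 23 is either p_3/q_3 or the intermediate fraction (k*p_3 + p_2)/(k*q_3 + q_2) with the largest k >= 1 whose denominator stays <= 23; these approach x as k grows, and every other convergent or intermediate fraction in range is farther away.
Largest k: floor((23 - q_2)/q_3) = floor((23 - 7)/9) = 1.
That gives (1*22 + 17)/(1*9 + 7) = 39/16.
Compare the errors: |x - 22/9| = |227*9 - 22*93|/(93*9) = 3/837, and |x - 39/16| = |227*16 - 39*93|/(93*16) = 5/1488.
Cross-multiplying, 5*837 = 4185 < 4464 = 3*1488, so 5/1488 is smaller: the intermediate fraction 39/16 is closer to x than 22/9.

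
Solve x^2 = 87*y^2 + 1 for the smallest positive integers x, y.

First expand sqrt(87) as a continued fraction. With x_i = (sqrt(87) + m_i)/d_i and (m_0, d_0) = (0, 1): a_0 = floor(sqrt(87)) = 9, since 9^2 = 81 <= 87 < 100 = 10^2.
Iterate m_{i+1} = d_i*a_i - m_i, d_{i+1} = (87 - m_{i+1}^2)/d_i, a_{i+1} = floor((a_0 + m_{i+1})/d_{i+1}):
  m_1 = 1*9 - 0 = 9, d_1 = (87 - 9^2)/1 = 6/1 = 6, a_1 = floor((9 + 9)/6) = 3.
  m_2 = 6*3 - 9 = 9, d_2 = (87 - 9^2)/6 = 6/6 = 1, a_2 = floor((9 + 9)/1) = 18.
  m_3 = 1*18 - 9 = 9, d_3 = (87 - 9^2)/1 = 6/1 = 6: (m_3, d_3) = (m_1, d_1) = (9, 6), so from here the quotients repeat a_1, a_2; the period length is 2.
So sqrt(87) = [9; (3, 18)] with period length k = 2.
k is even, so the fundamental solution of x^2 - 87y^2 = 1 is (p_{k-1}, q_{k-1}) = (p_1, q_1); compute convergents through index 1.
Convergents (p_i = a_i*p_{i-1} + p_{i-2}, q_i = a_i*q_{i-1} + q_{i-2} with p_{-2}=0, p_{-1}=1, q_{-2}=1, q_{-1}=0):
  i=0: a_0=9, p_0 = 9*1 + 0 = 9, q_0 = 9*0 + 1 = 1.
  i=1: a_1=3, p_1 = 3*9 + 1 = 28, q_1 = 3*1 + 0 = 3.
Check: 28^2 - 87*3^2 = 784 - 783 = 1, so (x, y) = (28, 3) solves the equation, and by the theorem it is the least positive solution.

(x, y) = (28, 3)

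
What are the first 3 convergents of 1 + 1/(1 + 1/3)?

1/1, 2/1, 7/4

Using the convergent recurrence p_i = a_i*p_{i-1} + p_{i-2}, q_i = a_i*q_{i-1} + q_{i-2} with p_{-2}=0, p_{-1}=1, q_{-2}=1, q_{-1}=0:
  i=0: a_0=1, p_0 = 1*1 + 0 = 1, q_0 = 1*0 + 1 = 1.
  i=1: a_1=1, p_1 = 1*1 + 1 = 2, q_1 = 1*1 + 0 = 1.
  i=2: a_2=3, p_2 = 3*2 + 1 = 7, q_2 = 3*1 + 1 = 4.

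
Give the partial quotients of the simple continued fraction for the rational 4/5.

[0; 1, 4]

Run the Euclidean algorithm on 4 and 5; the successive quotients are the partial quotients a_0, a_1, ... (each step inverts the fractional part left over by the previous one):
  4 = 0*5 + 4, so a_0 = 0.
  5 = 1*4 + 1, so a_1 = 1.
  4 = 4*1 + 0, so a_2 = 4.
The remainder reaches 0 after 3 divisions, so the expansion has 3 partial quotients, read off in order.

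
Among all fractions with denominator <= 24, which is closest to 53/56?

18/19

Expand x = 53/56 as a continued fraction with the Euclidean algorithm:
  53 = 0*56 + 53, so a_0 = 0.
  56 = 1*53 + 3, so a_1 = 1.
  53 = 17*3 + 2, so a_2 = 17.
  3 = 1*2 + 1, so a_3 = 1.
  2 = 2*1 + 0, so a_4 = 2.
so x = [0; 1, 17, 1, 2].
Convergents (p_i = a_i*p_{i-1} + p_{i-2}, q_i = a_i*q_{i-1} + q_{i-2} with p_{-2}=0, p_{-1}=1, q_{-2}=1, q_{-1}=0), until the denominator exceeds 24:
  i=0: a_0=0, p_0 = 0*1 + 0 = 0, q_0 = 0*0 + 1 = 1.
  i=1: a_1=1, p_1 = 1*0 + 1 = 1, q_1 = 1*1 + 0 = 1.
  i=2: a_2=17, p_2 = 17*1 + 0 = 17, q_2 = 17*1 + 1 = 18.
  i=3: a_3=1, p_3 = 1*17 + 1 = 18, q_3 = 1*18 + 1 = 19.
  i=4: a_4=2, p_4 = 2*18 + 17 = 53, q_4 = 2*19 + 18 = 56.
q_4 = 56 > 24, so the last convergent with denominator <= 24 is p_3/q_3 = 18/19.
The closest fraction with denominator <= 24 is either p_3/q_3 or the intermediate fraction (k*p_3 + p_2)/(k*q_3 + q_2) with the largest k >= 1 whose denominator stays <= 24; these approach x as k grows, and every other convergent or intermediate fraction in range is farther away.
Largest k: floor((24 - q_2)/q_3) = floor((24 - 18)/19) = 0.
Since k = 0, no intermediate fraction beyond p_3/q_3 has denominator <= 24, so the convergent 18/19 is the closest (its error is |53*19 - 18*56|/(56*19) = 1/1064).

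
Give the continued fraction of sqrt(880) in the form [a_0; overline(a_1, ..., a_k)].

Write x_i = (sqrt(880) + m_i)/d_i with (m_0, d_0) = (0, 1). a_0 = floor(sqrt(880)) = 29, since 29^2 = 841 <= 880 < 900 = 30^2.
Iterate m_{i+1} = d_i*a_i - m_i, d_{i+1} = (880 - m_{i+1}^2)/d_i, a_{i+1} = floor((a_0 + m_{i+1})/d_{i+1}):
  m_1 = 1*29 - 0 = 29, d_1 = (880 - 29^2)/1 = 39/1 = 39, a_1 = floor((29 + 29)/39) = 1.
  m_2 = 39*1 - 29 = 10, d_2 = (880 - 10^2)/39 = 780/39 = 20, a_2 = floor((29 + 10)/20) = 1.
  m_3 = 20*1 - 10 = 10, d_3 = (880 - 10^2)/20 = 780/20 = 39, a_3 = floor((29 + 10)/39) = 1.
  m_4 = 39*1 - 10 = 29, d_4 = (880 - 29^2)/39 = 39/39 = 1, a_4 = floor((29 + 29)/1) = 58.
  m_5 = 1*58 - 29 = 29, d_5 = (880 - 29^2)/1 = 39/1 = 39: (m_5, d_5) = (m_1, d_1) = (29, 39), so from here the quotients repeat a_1, ..., a_4; the period length is 4.
Hence the expansion of sqrt(880) is a_0 = 29 followed by the repeating block 1, 1, 1, 58 (period 4).

[29; overline(1, 1, 1, 58)]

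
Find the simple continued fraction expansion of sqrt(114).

[10; (1, 2, 10, 2, 1, 20)]

Write x_i = (sqrt(114) + m_i)/d_i with (m_0, d_0) = (0, 1). a_0 = floor(sqrt(114)) = 10, since 10^2 = 100 <= 114 < 121 = 11^2.
Iterate m_{i+1} = d_i*a_i - m_i, d_{i+1} = (114 - m_{i+1}^2)/d_i, a_{i+1} = floor((a_0 + m_{i+1})/d_{i+1}):
  m_1 = 1*10 - 0 = 10, d_1 = (114 - 10^2)/1 = 14/1 = 14, a_1 = floor((10 + 10)/14) = 1.
  m_2 = 14*1 - 10 = 4, d_2 = (114 - 4^2)/14 = 98/14 = 7, a_2 = floor((10 + 4)/7) = 2.
  m_3 = 7*2 - 4 = 10, d_3 = (114 - 10^2)/7 = 14/7 = 2, a_3 = floor((10 + 10)/2) = 10.
  m_4 = 2*10 - 10 = 10, d_4 = (114 - 10^2)/2 = 14/2 = 7, a_4 = floor((10 + 10)/7) = 2.
  m_5 = 7*2 - 10 = 4, d_5 = (114 - 4^2)/7 = 98/7 = 14, a_5 = floor((10 + 4)/14) = 1.
  m_6 = 14*1 - 4 = 10, d_6 = (114 - 10^2)/14 = 14/14 = 1, a_6 = floor((10 + 10)/1) = 20.
  m_7 = 1*20 - 10 = 10, d_7 = (114 - 10^2)/1 = 14/1 = 14: (m_7, d_7) = (m_1, d_1) = (10, 14), so from here the quotients repeat a_1, ..., a_6; the period length is 6.
Hence the expansion of sqrt(114) is a_0 = 10 followed by the repeating block 1, 2, 10, 2, 1, 20 (period 6).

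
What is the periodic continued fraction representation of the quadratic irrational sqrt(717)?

Write x_i = (sqrt(717) + m_i)/d_i with (m_0, d_0) = (0, 1). a_0 = floor(sqrt(717)) = 26, since 26^2 = 676 <= 717 < 729 = 27^2.
Iterate m_{i+1} = d_i*a_i - m_i, d_{i+1} = (717 - m_{i+1}^2)/d_i, a_{i+1} = floor((a_0 + m_{i+1})/d_{i+1}):
  m_1 = 1*26 - 0 = 26, d_1 = (717 - 26^2)/1 = 41/1 = 41, a_1 = floor((26 + 26)/41) = 1.
  m_2 = 41*1 - 26 = 15, d_2 = (717 - 15^2)/41 = 492/41 = 12, a_2 = floor((26 + 15)/12) = 3.
  m_3 = 12*3 - 15 = 21, d_3 = (717 - 21^2)/12 = 276/12 = 23, a_3 = floor((26 + 21)/23) = 2.
  m_4 = 23*2 - 21 = 25, d_4 = (717 - 25^2)/23 = 92/23 = 4, a_4 = floor((26 + 25)/4) = 12.
  m_5 = 4*12 - 25 = 23, d_5 = (717 - 23^2)/4 = 188/4 = 47, a_5 = floor((26 + 23)/47) = 1.
  m_6 = 47*1 - 23 = 24, d_6 = (717 - 24^2)/47 = 141/47 = 3, a_6 = floor((26 + 24)/3) = 16.
  m_7 = 3*16 - 24 = 24, d_7 = (717 - 24^2)/3 = 141/3 = 47, a_7 = floor((26 + 24)/47) = 1.
  m_8 = 47*1 - 24 = 23, d_8 = (717 - 23^2)/47 = 188/47 = 4, a_8 = floor((26 + 23)/4) = 12.
  m_9 = 4*12 - 23 = 25, d_9 = (717 - 25^2)/4 = 92/4 = 23, a_9 = floor((26 + 25)/23) = 2.
  m_10 = 23*2 - 25 = 21, d_10 = (717 - 21^2)/23 = 276/23 = 12, a_10 = floor((26 + 21)/12) = 3.
  m_11 = 12*3 - 21 = 15, d_11 = (717 - 15^2)/12 = 492/12 = 41, a_11 = floor((26 + 15)/41) = 1.
  m_12 = 41*1 - 15 = 26, d_12 = (717 - 26^2)/41 = 41/41 = 1, a_12 = floor((26 + 26)/1) = 52.
  m_13 = 1*52 - 26 = 26, d_13 = (717 - 26^2)/1 = 41/1 = 41: (m_13, d_13) = (m_1, d_1) = (26, 41), so from here the quotients repeat a_1, ..., a_12; the period length is 12.
Hence the expansion of sqrt(717) is a_0 = 26 followed by the repeating block 1, 3, 2, 12, 1, 16, 1, 12, 2, 3, 1, 52 (period 12).

[26; (1, 3, 2, 12, 1, 16, 1, 12, 2, 3, 1, 52)]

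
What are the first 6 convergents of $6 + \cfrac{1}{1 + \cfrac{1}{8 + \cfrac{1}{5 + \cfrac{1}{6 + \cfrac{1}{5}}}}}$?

Using the convergent recurrence p_i = a_i*p_{i-1} + p_{i-2}, q_i = a_i*q_{i-1} + q_{i-2} with p_{-2}=0, p_{-1}=1, q_{-2}=1, q_{-1}=0:
  i=0: a_0=6, p_0 = 6*1 + 0 = 6, q_0 = 6*0 + 1 = 1.
  i=1: a_1=1, p_1 = 1*6 + 1 = 7, q_1 = 1*1 + 0 = 1.
  i=2: a_2=8, p_2 = 8*7 + 6 = 62, q_2 = 8*1 + 1 = 9.
  i=3: a_3=5, p_3 = 5*62 + 7 = 317, q_3 = 5*9 + 1 = 46.
  i=4: a_4=6, p_4 = 6*317 + 62 = 1964, q_4 = 6*46 + 9 = 285.
  i=5: a_5=5, p_5 = 5*1964 + 317 = 10137, q_5 = 5*285 + 46 = 1471.

6/1, 7/1, 62/9, 317/46, 1964/285, 10137/1471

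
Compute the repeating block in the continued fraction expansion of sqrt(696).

[26; (2, 1, 1, 1, 1, 1, 2, 52)]

Write x_i = (sqrt(696) + m_i)/d_i with (m_0, d_0) = (0, 1). a_0 = floor(sqrt(696)) = 26, since 26^2 = 676 <= 696 < 729 = 27^2.
Iterate m_{i+1} = d_i*a_i - m_i, d_{i+1} = (696 - m_{i+1}^2)/d_i, a_{i+1} = floor((a_0 + m_{i+1})/d_{i+1}):
  m_1 = 1*26 - 0 = 26, d_1 = (696 - 26^2)/1 = 20/1 = 20, a_1 = floor((26 + 26)/20) = 2.
  m_2 = 20*2 - 26 = 14, d_2 = (696 - 14^2)/20 = 500/20 = 25, a_2 = floor((26 + 14)/25) = 1.
  m_3 = 25*1 - 14 = 11, d_3 = (696 - 11^2)/25 = 575/25 = 23, a_3 = floor((26 + 11)/23) = 1.
  m_4 = 23*1 - 11 = 12, d_4 = (696 - 12^2)/23 = 552/23 = 24, a_4 = floor((26 + 12)/24) = 1.
  m_5 = 24*1 - 12 = 12, d_5 = (696 - 12^2)/24 = 552/24 = 23, a_5 = floor((26 + 12)/23) = 1.
  m_6 = 23*1 - 12 = 11, d_6 = (696 - 11^2)/23 = 575/23 = 25, a_6 = floor((26 + 11)/25) = 1.
  m_7 = 25*1 - 11 = 14, d_7 = (696 - 14^2)/25 = 500/25 = 20, a_7 = floor((26 + 14)/20) = 2.
  m_8 = 20*2 - 14 = 26, d_8 = (696 - 26^2)/20 = 20/20 = 1, a_8 = floor((26 + 26)/1) = 52.
  m_9 = 1*52 - 26 = 26, d_9 = (696 - 26^2)/1 = 20/1 = 20: (m_9, d_9) = (m_1, d_1) = (26, 20), so from here the quotients repeat a_1, ..., a_8; the period length is 8.
Hence the expansion of sqrt(696) is a_0 = 26 followed by the repeating block 2, 1, 1, 1, 1, 1, 2, 52 (period 8).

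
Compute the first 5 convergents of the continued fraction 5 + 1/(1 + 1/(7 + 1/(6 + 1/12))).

Using the convergent recurrence p_i = a_i*p_{i-1} + p_{i-2}, q_i = a_i*q_{i-1} + q_{i-2} with p_{-2}=0, p_{-1}=1, q_{-2}=1, q_{-1}=0:
  i=0: a_0=5, p_0 = 5*1 + 0 = 5, q_0 = 5*0 + 1 = 1.
  i=1: a_1=1, p_1 = 1*5 + 1 = 6, q_1 = 1*1 + 0 = 1.
  i=2: a_2=7, p_2 = 7*6 + 5 = 47, q_2 = 7*1 + 1 = 8.
  i=3: a_3=6, p_3 = 6*47 + 6 = 288, q_3 = 6*8 + 1 = 49.
  i=4: a_4=12, p_4 = 12*288 + 47 = 3503, q_4 = 12*49 + 8 = 596.

5/1, 6/1, 47/8, 288/49, 3503/596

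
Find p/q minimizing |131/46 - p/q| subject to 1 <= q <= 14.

Expand x = 131/46 as a continued fraction with the Euclidean algorithm:
  131 = 2*46 + 39, so a_0 = 2.
  46 = 1*39 + 7, so a_1 = 1.
  39 = 5*7 + 4, so a_2 = 5.
  7 = 1*4 + 3, so a_3 = 1.
  4 = 1*3 + 1, so a_4 = 1.
  3 = 3*1 + 0, so a_5 = 3.
so x = [2; 1, 5, 1, 1, 3].
Convergents (p_i = a_i*p_{i-1} + p_{i-2}, q_i = a_i*q_{i-1} + q_{i-2} with p_{-2}=0, p_{-1}=1, q_{-2}=1, q_{-1}=0), until the denominator exceeds 14:
  i=0: a_0=2, p_0 = 2*1 + 0 = 2, q_0 = 2*0 + 1 = 1.
  i=1: a_1=1, p_1 = 1*2 + 1 = 3, q_1 = 1*1 + 0 = 1.
  i=2: a_2=5, p_2 = 5*3 + 2 = 17, q_2 = 5*1 + 1 = 6.
  i=3: a_3=1, p_3 = 1*17 + 3 = 20, q_3 = 1*6 + 1 = 7.
  i=4: a_4=1, p_4 = 1*20 + 17 = 37, q_4 = 1*7 + 6 = 13.
  i=5: a_5=3, p_5 = 3*37 + 20 = 131, q_5 = 3*13 + 7 = 46.
q_5 = 46 > 14, so the last convergent with denominator <= 14 is p_4/q_4 = 37/13.
The closest fraction with denominator <= 14 is either p_4/q_4 or the intermediate fraction (k*p_4 + p_3)/(k*q_4 + q_3) with the largest k >= 1 whose denominator stays <= 14; these approach x as k grows, and every other convergent or intermediate fraction in range is farther away.
Largest k: floor((14 - q_3)/q_4) = floor((14 - 7)/13) = 0.
Since k = 0, no intermediate fraction beyond p_4/q_4 has denominator <= 14, so the convergent 37/13 is the closest (its error is |131*13 - 37*46|/(46*13) = 1/598).

37/13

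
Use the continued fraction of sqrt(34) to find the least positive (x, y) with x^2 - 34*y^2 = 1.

First expand sqrt(34) as a continued fraction. With x_i = (sqrt(34) + m_i)/d_i and (m_0, d_0) = (0, 1): a_0 = floor(sqrt(34)) = 5, since 5^2 = 25 <= 34 < 36 = 6^2.
Iterate m_{i+1} = d_i*a_i - m_i, d_{i+1} = (34 - m_{i+1}^2)/d_i, a_{i+1} = floor((a_0 + m_{i+1})/d_{i+1}):
  m_1 = 1*5 - 0 = 5, d_1 = (34 - 5^2)/1 = 9/1 = 9, a_1 = floor((5 + 5)/9) = 1.
  m_2 = 9*1 - 5 = 4, d_2 = (34 - 4^2)/9 = 18/9 = 2, a_2 = floor((5 + 4)/2) = 4.
  m_3 = 2*4 - 4 = 4, d_3 = (34 - 4^2)/2 = 18/2 = 9, a_3 = floor((5 + 4)/9) = 1.
  m_4 = 9*1 - 4 = 5, d_4 = (34 - 5^2)/9 = 9/9 = 1, a_4 = floor((5 + 5)/1) = 10.
  m_5 = 1*10 - 5 = 5, d_5 = (34 - 5^2)/1 = 9/1 = 9: (m_5, d_5) = (m_1, d_1) = (5, 9), so from here the quotients repeat a_1, ..., a_4; the period length is 4.
So sqrt(34) = [5; (1, 4, 1, 10)] with period length k = 4.
k is even, so the fundamental solution of x^2 - 34y^2 = 1 is (p_{k-1}, q_{k-1}) = (p_3, q_3); compute convergents through index 3.
Convergents (p_i = a_i*p_{i-1} + p_{i-2}, q_i = a_i*q_{i-1} + q_{i-2} with p_{-2}=0, p_{-1}=1, q_{-2}=1, q_{-1}=0):
  i=0: a_0=5, p_0 = 5*1 + 0 = 5, q_0 = 5*0 + 1 = 1.
  i=1: a_1=1, p_1 = 1*5 + 1 = 6, q_1 = 1*1 + 0 = 1.
  i=2: a_2=4, p_2 = 4*6 + 5 = 29, q_2 = 4*1 + 1 = 5.
  i=3: a_3=1, p_3 = 1*29 + 6 = 35, q_3 = 1*5 + 1 = 6.
Check: 35^2 - 34*6^2 = 1225 - 1224 = 1, so (x, y) = (35, 6) solves the equation, and by the theorem it is the least positive solution.

(x, y) = (35, 6)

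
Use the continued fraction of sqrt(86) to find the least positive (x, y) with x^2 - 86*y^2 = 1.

(x, y) = (10405, 1122)

First expand sqrt(86) as a continued fraction. With x_i = (sqrt(86) + m_i)/d_i and (m_0, d_0) = (0, 1): a_0 = floor(sqrt(86)) = 9, since 9^2 = 81 <= 86 < 100 = 10^2.
Iterate m_{i+1} = d_i*a_i - m_i, d_{i+1} = (86 - m_{i+1}^2)/d_i, a_{i+1} = floor((a_0 + m_{i+1})/d_{i+1}):
  m_1 = 1*9 - 0 = 9, d_1 = (86 - 9^2)/1 = 5/1 = 5, a_1 = floor((9 + 9)/5) = 3.
  m_2 = 5*3 - 9 = 6, d_2 = (86 - 6^2)/5 = 50/5 = 10, a_2 = floor((9 + 6)/10) = 1.
  m_3 = 10*1 - 6 = 4, d_3 = (86 - 4^2)/10 = 70/10 = 7, a_3 = floor((9 + 4)/7) = 1.
  m_4 = 7*1 - 4 = 3, d_4 = (86 - 3^2)/7 = 77/7 = 11, a_4 = floor((9 + 3)/11) = 1.
  m_5 = 11*1 - 3 = 8, d_5 = (86 - 8^2)/11 = 22/11 = 2, a_5 = floor((9 + 8)/2) = 8.
  m_6 = 2*8 - 8 = 8, d_6 = (86 - 8^2)/2 = 22/2 = 11, a_6 = floor((9 + 8)/11) = 1.
  m_7 = 11*1 - 8 = 3, d_7 = (86 - 3^2)/11 = 77/11 = 7, a_7 = floor((9 + 3)/7) = 1.
  m_8 = 7*1 - 3 = 4, d_8 = (86 - 4^2)/7 = 70/7 = 10, a_8 = floor((9 + 4)/10) = 1.
  m_9 = 10*1 - 4 = 6, d_9 = (86 - 6^2)/10 = 50/10 = 5, a_9 = floor((9 + 6)/5) = 3.
  m_10 = 5*3 - 6 = 9, d_10 = (86 - 9^2)/5 = 5/5 = 1, a_10 = floor((9 + 9)/1) = 18.
  m_11 = 1*18 - 9 = 9, d_11 = (86 - 9^2)/1 = 5/1 = 5: (m_11, d_11) = (m_1, d_1) = (9, 5), so from here the quotients repeat a_1, ..., a_10; the period length is 10.
So sqrt(86) = [9; (3, 1, 1, 1, 8, 1, 1, 1, 3, 18)] with period length k = 10.
k is even, so the fundamental solution of x^2 - 86y^2 = 1 is (p_{k-1}, q_{k-1}) = (p_9, q_9); compute convergents through index 9.
Convergents (p_i = a_i*p_{i-1} + p_{i-2}, q_i = a_i*q_{i-1} + q_{i-2} with p_{-2}=0, p_{-1}=1, q_{-2}=1, q_{-1}=0):
  i=0: a_0=9, p_0 = 9*1 + 0 = 9, q_0 = 9*0 + 1 = 1.
  i=1: a_1=3, p_1 = 3*9 + 1 = 28, q_1 = 3*1 + 0 = 3.
  i=2: a_2=1, p_2 = 1*28 + 9 = 37, q_2 = 1*3 + 1 = 4.
  i=3: a_3=1, p_3 = 1*37 + 28 = 65, q_3 = 1*4 + 3 = 7.
  i=4: a_4=1, p_4 = 1*65 + 37 = 102, q_4 = 1*7 + 4 = 11.
  i=5: a_5=8, p_5 = 8*102 + 65 = 881, q_5 = 8*11 + 7 = 95.
  i=6: a_6=1, p_6 = 1*881 + 102 = 983, q_6 = 1*95 + 11 = 106.
  i=7: a_7=1, p_7 = 1*983 + 881 = 1864, q_7 = 1*106 + 95 = 201.
  i=8: a_8=1, p_8 = 1*1864 + 983 = 2847, q_8 = 1*201 + 106 = 307.
  i=9: a_9=3, p_9 = 3*2847 + 1864 = 10405, q_9 = 3*307 + 201 = 1122.
Check: 10405^2 - 86*1122^2 = 108264025 - 108264024 = 1, so (x, y) = (10405, 1122) solves the equation, and by the theorem it is the least positive solution.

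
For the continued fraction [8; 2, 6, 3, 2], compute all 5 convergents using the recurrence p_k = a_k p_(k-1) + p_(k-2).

Using the convergent recurrence p_i = a_i*p_{i-1} + p_{i-2}, q_i = a_i*q_{i-1} + q_{i-2} with p_{-2}=0, p_{-1}=1, q_{-2}=1, q_{-1}=0:
  i=0: a_0=8, p_0 = 8*1 + 0 = 8, q_0 = 8*0 + 1 = 1.
  i=1: a_1=2, p_1 = 2*8 + 1 = 17, q_1 = 2*1 + 0 = 2.
  i=2: a_2=6, p_2 = 6*17 + 8 = 110, q_2 = 6*2 + 1 = 13.
  i=3: a_3=3, p_3 = 3*110 + 17 = 347, q_3 = 3*13 + 2 = 41.
  i=4: a_4=2, p_4 = 2*347 + 110 = 804, q_4 = 2*41 + 13 = 95.

8/1, 17/2, 110/13, 347/41, 804/95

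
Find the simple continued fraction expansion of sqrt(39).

Write x_i = (sqrt(39) + m_i)/d_i with (m_0, d_0) = (0, 1). a_0 = floor(sqrt(39)) = 6, since 6^2 = 36 <= 39 < 49 = 7^2.
Iterate m_{i+1} = d_i*a_i - m_i, d_{i+1} = (39 - m_{i+1}^2)/d_i, a_{i+1} = floor((a_0 + m_{i+1})/d_{i+1}):
  m_1 = 1*6 - 0 = 6, d_1 = (39 - 6^2)/1 = 3/1 = 3, a_1 = floor((6 + 6)/3) = 4.
  m_2 = 3*4 - 6 = 6, d_2 = (39 - 6^2)/3 = 3/3 = 1, a_2 = floor((6 + 6)/1) = 12.
  m_3 = 1*12 - 6 = 6, d_3 = (39 - 6^2)/1 = 3/1 = 3: (m_3, d_3) = (m_1, d_1) = (6, 3), so from here the quotients repeat a_1, a_2; the period length is 2.
Hence the expansion of sqrt(39) is a_0 = 6 followed by the repeating block 4, 12 (period 2).

[6; (4, 12)]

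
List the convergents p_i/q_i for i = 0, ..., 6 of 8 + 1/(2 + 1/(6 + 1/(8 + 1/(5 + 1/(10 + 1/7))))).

8/1, 17/2, 110/13, 897/106, 4595/543, 46847/5536, 332524/39295

Using the convergent recurrence p_i = a_i*p_{i-1} + p_{i-2}, q_i = a_i*q_{i-1} + q_{i-2} with p_{-2}=0, p_{-1}=1, q_{-2}=1, q_{-1}=0:
  i=0: a_0=8, p_0 = 8*1 + 0 = 8, q_0 = 8*0 + 1 = 1.
  i=1: a_1=2, p_1 = 2*8 + 1 = 17, q_1 = 2*1 + 0 = 2.
  i=2: a_2=6, p_2 = 6*17 + 8 = 110, q_2 = 6*2 + 1 = 13.
  i=3: a_3=8, p_3 = 8*110 + 17 = 897, q_3 = 8*13 + 2 = 106.
  i=4: a_4=5, p_4 = 5*897 + 110 = 4595, q_4 = 5*106 + 13 = 543.
  i=5: a_5=10, p_5 = 10*4595 + 897 = 46847, q_5 = 10*543 + 106 = 5536.
  i=6: a_6=7, p_6 = 7*46847 + 4595 = 332524, q_6 = 7*5536 + 543 = 39295.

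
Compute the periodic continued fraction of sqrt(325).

[18; (36)]

Write x_i = (sqrt(325) + m_i)/d_i with (m_0, d_0) = (0, 1). a_0 = floor(sqrt(325)) = 18, since 18^2 = 324 <= 325 < 361 = 19^2.
Iterate m_{i+1} = d_i*a_i - m_i, d_{i+1} = (325 - m_{i+1}^2)/d_i, a_{i+1} = floor((a_0 + m_{i+1})/d_{i+1}):
  m_1 = 1*18 - 0 = 18, d_1 = (325 - 18^2)/1 = 1/1 = 1, a_1 = floor((18 + 18)/1) = 36.
  m_2 = 1*36 - 18 = 18, d_2 = (325 - 18^2)/1 = 1/1 = 1: (m_2, d_2) = (m_1, d_1) = (18, 1), so from here the quotient a_1 repeats; the period length is 1.
Hence the expansion of sqrt(325) is a_0 = 18 followed by the repeating block 36 (period 1).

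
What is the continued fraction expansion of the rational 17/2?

[8; 2]

Run the Euclidean algorithm on 17 and 2; the successive quotients are the partial quotients a_0, a_1, ... (each step inverts the fractional part left over by the previous one):
  17 = 8*2 + 1, so a_0 = 8.
  2 = 2*1 + 0, so a_1 = 2.
The remainder reaches 0 after 2 divisions, so the expansion has 2 partial quotients, read off in order.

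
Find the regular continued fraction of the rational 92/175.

Run the Euclidean algorithm on 92 and 175; the successive quotients are the partial quotients a_0, a_1, ... (each step inverts the fractional part left over by the previous one):
  92 = 0*175 + 92, so a_0 = 0.
  175 = 1*92 + 83, so a_1 = 1.
  92 = 1*83 + 9, so a_2 = 1.
  83 = 9*9 + 2, so a_3 = 9.
  9 = 4*2 + 1, so a_4 = 4.
  2 = 2*1 + 0, so a_5 = 2.
The remainder reaches 0 after 6 divisions, so the expansion has 6 partial quotients, read off in order.

[0; 1, 1, 9, 4, 2]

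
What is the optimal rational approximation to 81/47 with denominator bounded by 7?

Expand x = 81/47 as a continued fraction with the Euclidean algorithm:
  81 = 1*47 + 34, so a_0 = 1.
  47 = 1*34 + 13, so a_1 = 1.
  34 = 2*13 + 8, so a_2 = 2.
  13 = 1*8 + 5, so a_3 = 1.
  8 = 1*5 + 3, so a_4 = 1.
  5 = 1*3 + 2, so a_5 = 1.
  3 = 1*2 + 1, so a_6 = 1.
  2 = 2*1 + 0, so a_7 = 2.
so x = [1; 1, 2, 1, 1, 1, 1, 2].
Convergents (p_i = a_i*p_{i-1} + p_{i-2}, q_i = a_i*q_{i-1} + q_{i-2} with p_{-2}=0, p_{-1}=1, q_{-2}=1, q_{-1}=0), until the denominator exceeds 7:
  i=0: a_0=1, p_0 = 1*1 + 0 = 1, q_0 = 1*0 + 1 = 1.
  i=1: a_1=1, p_1 = 1*1 + 1 = 2, q_1 = 1*1 + 0 = 1.
  i=2: a_2=2, p_2 = 2*2 + 1 = 5, q_2 = 2*1 + 1 = 3.
  i=3: a_3=1, p_3 = 1*5 + 2 = 7, q_3 = 1*3 + 1 = 4.
  i=4: a_4=1, p_4 = 1*7 + 5 = 12, q_4 = 1*4 + 3 = 7.
  i=5: a_5=1, p_5 = 1*12 + 7 = 19, q_5 = 1*7 + 4 = 11.
q_5 = 11 > 7, so the last convergent with denominator <= 7 is p_4/q_4 = 12/7.
The closest fraction with denominator <= 7 is either p_4/q_4 or the intermediate fraction (k*p_4 + p_3)/(k*q_4 + q_3) with the largest k >= 1 whose denominator stays <= 7; these approach x as k grows, and every other convergent or intermediate fraction in range is farther away.
Largest k: floor((7 - q_3)/q_4) = floor((7 - 4)/7) = 0.
Since k = 0, no intermediate fraction beyond p_4/q_4 has denominator <= 7, so the convergent 12/7 is the closest (its error is |81*7 - 12*47|/(47*7) = 3/329).

12/7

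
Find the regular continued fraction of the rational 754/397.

[1; 1, 8, 1, 12, 3]

Run the Euclidean algorithm on 754 and 397; the successive quotients are the partial quotients a_0, a_1, ... (each step inverts the fractional part left over by the previous one):
  754 = 1*397 + 357, so a_0 = 1.
  397 = 1*357 + 40, so a_1 = 1.
  357 = 8*40 + 37, so a_2 = 8.
  40 = 1*37 + 3, so a_3 = 1.
  37 = 12*3 + 1, so a_4 = 12.
  3 = 3*1 + 0, so a_5 = 3.
The remainder reaches 0 after 6 divisions, so the expansion has 6 partial quotients, read off in order.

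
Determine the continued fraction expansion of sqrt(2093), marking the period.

[45; (1, 2, 1, 90)]

Write x_i = (sqrt(2093) + m_i)/d_i with (m_0, d_0) = (0, 1). a_0 = floor(sqrt(2093)) = 45, since 45^2 = 2025 <= 2093 < 2116 = 46^2.
Iterate m_{i+1} = d_i*a_i - m_i, d_{i+1} = (2093 - m_{i+1}^2)/d_i, a_{i+1} = floor((a_0 + m_{i+1})/d_{i+1}):
  m_1 = 1*45 - 0 = 45, d_1 = (2093 - 45^2)/1 = 68/1 = 68, a_1 = floor((45 + 45)/68) = 1.
  m_2 = 68*1 - 45 = 23, d_2 = (2093 - 23^2)/68 = 1564/68 = 23, a_2 = floor((45 + 23)/23) = 2.
  m_3 = 23*2 - 23 = 23, d_3 = (2093 - 23^2)/23 = 1564/23 = 68, a_3 = floor((45 + 23)/68) = 1.
  m_4 = 68*1 - 23 = 45, d_4 = (2093 - 45^2)/68 = 68/68 = 1, a_4 = floor((45 + 45)/1) = 90.
  m_5 = 1*90 - 45 = 45, d_5 = (2093 - 45^2)/1 = 68/1 = 68: (m_5, d_5) = (m_1, d_1) = (45, 68), so from here the quotients repeat a_1, ..., a_4; the period length is 4.
Hence the expansion of sqrt(2093) is a_0 = 45 followed by the repeating block 1, 2, 1, 90 (period 4).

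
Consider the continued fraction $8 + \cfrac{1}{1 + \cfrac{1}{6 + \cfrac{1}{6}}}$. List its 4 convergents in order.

8/1, 9/1, 62/7, 381/43

Using the convergent recurrence p_i = a_i*p_{i-1} + p_{i-2}, q_i = a_i*q_{i-1} + q_{i-2} with p_{-2}=0, p_{-1}=1, q_{-2}=1, q_{-1}=0:
  i=0: a_0=8, p_0 = 8*1 + 0 = 8, q_0 = 8*0 + 1 = 1.
  i=1: a_1=1, p_1 = 1*8 + 1 = 9, q_1 = 1*1 + 0 = 1.
  i=2: a_2=6, p_2 = 6*9 + 8 = 62, q_2 = 6*1 + 1 = 7.
  i=3: a_3=6, p_3 = 6*62 + 9 = 381, q_3 = 6*7 + 1 = 43.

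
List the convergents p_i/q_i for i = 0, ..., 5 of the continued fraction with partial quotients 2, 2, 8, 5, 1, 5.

2/1, 5/2, 42/17, 215/87, 257/104, 1500/607

Using the convergent recurrence p_i = a_i*p_{i-1} + p_{i-2}, q_i = a_i*q_{i-1} + q_{i-2} with p_{-2}=0, p_{-1}=1, q_{-2}=1, q_{-1}=0:
  i=0: a_0=2, p_0 = 2*1 + 0 = 2, q_0 = 2*0 + 1 = 1.
  i=1: a_1=2, p_1 = 2*2 + 1 = 5, q_1 = 2*1 + 0 = 2.
  i=2: a_2=8, p_2 = 8*5 + 2 = 42, q_2 = 8*2 + 1 = 17.
  i=3: a_3=5, p_3 = 5*42 + 5 = 215, q_3 = 5*17 + 2 = 87.
  i=4: a_4=1, p_4 = 1*215 + 42 = 257, q_4 = 1*87 + 17 = 104.
  i=5: a_5=5, p_5 = 5*257 + 215 = 1500, q_5 = 5*104 + 87 = 607.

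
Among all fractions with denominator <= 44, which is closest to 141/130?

38/35

Expand x = 141/130 as a continued fraction with the Euclidean algorithm:
  141 = 1*130 + 11, so a_0 = 1.
  130 = 11*11 + 9, so a_1 = 11.
  11 = 1*9 + 2, so a_2 = 1.
  9 = 4*2 + 1, so a_3 = 4.
  2 = 2*1 + 0, so a_4 = 2.
so x = [1; 11, 1, 4, 2].
Convergents (p_i = a_i*p_{i-1} + p_{i-2}, q_i = a_i*q_{i-1} + q_{i-2} with p_{-2}=0, p_{-1}=1, q_{-2}=1, q_{-1}=0), until the denominator exceeds 44:
  i=0: a_0=1, p_0 = 1*1 + 0 = 1, q_0 = 1*0 + 1 = 1.
  i=1: a_1=11, p_1 = 11*1 + 1 = 12, q_1 = 11*1 + 0 = 11.
  i=2: a_2=1, p_2 = 1*12 + 1 = 13, q_2 = 1*11 + 1 = 12.
  i=3: a_3=4, p_3 = 4*13 + 12 = 64, q_3 = 4*12 + 11 = 59.
q_3 = 59 > 44, so the last convergent with denominator <= 44 is p_2/q_2 = 13/12.
The closest fraction with denominator <= 44 is either p_2/q_2 or the intermediate fraction (k*p_2 + p_1)/(k*q_2 + q_1) with the largest k >= 1 whose denominator stays <= 44; these approach x as k grows, and every other convergent or intermediate fraction in range is farther away.
Largest k: floor((44 - q_1)/q_2) = floor((44 - 11)/12) = 2.
That gives (2*13 + 12)/(2*12 + 11) = 38/35.
Compare the errors: |x - 13/12| = |141*12 - 13*130|/(130*12) = 2/1560, and |x - 38/35| = |141*35 - 38*130|/(130*35) = 5/4550.
Cross-multiplying, 5*1560 = 7800 < 9100 = 2*4550, so 5/4550 is smaller: the intermediate fraction 38/35 is closer to x than 13/12.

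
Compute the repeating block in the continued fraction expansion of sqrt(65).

Write x_i = (sqrt(65) + m_i)/d_i with (m_0, d_0) = (0, 1). a_0 = floor(sqrt(65)) = 8, since 8^2 = 64 <= 65 < 81 = 9^2.
Iterate m_{i+1} = d_i*a_i - m_i, d_{i+1} = (65 - m_{i+1}^2)/d_i, a_{i+1} = floor((a_0 + m_{i+1})/d_{i+1}):
  m_1 = 1*8 - 0 = 8, d_1 = (65 - 8^2)/1 = 1/1 = 1, a_1 = floor((8 + 8)/1) = 16.
  m_2 = 1*16 - 8 = 8, d_2 = (65 - 8^2)/1 = 1/1 = 1: (m_2, d_2) = (m_1, d_1) = (8, 1), so from here the quotient a_1 repeats; the period length is 1.
Hence the expansion of sqrt(65) is a_0 = 8 followed by the repeating block 16 (period 1).

[8; (16)]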